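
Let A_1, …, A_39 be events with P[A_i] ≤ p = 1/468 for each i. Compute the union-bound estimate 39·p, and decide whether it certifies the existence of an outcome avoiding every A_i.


Union bound: P[∪_{i=1}^{39} A_i] ≤ Σ_i P[A_i] ≤ 39·p = 39·(1/468) = 1/12.
Numerically: 1/12 ≈ 0.08333.
Is 1/12 < 1? YES.
Since P[∪ A_i] ≤ 1/12 < 1, the complement has P[∩ A_i^c] ≥ 1 − 1/12 = 11/12 > 0, so some outcome avoids every A_i.

39·p = 1/12 ≈ 0.08333; existence CERTIFIED by the union bound.


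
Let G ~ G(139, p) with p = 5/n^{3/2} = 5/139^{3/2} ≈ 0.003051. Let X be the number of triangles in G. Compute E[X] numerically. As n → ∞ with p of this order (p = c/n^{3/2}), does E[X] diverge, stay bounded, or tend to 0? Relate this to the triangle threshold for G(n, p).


Number of potential triangles: C(139, 3) = 437989.
Each occurs with probability p³ ≈ (0.003051)³ ≈ 2.8401640e-08.
By linearity: E[X] = C(139, 3)·p³ ≈ 437989 · 2.8401640e-08 ≈ 0.01244.
Since α = 3/2 > 1, p = c/n^{3/2} = o(1/n) is below the triangle threshold p ~ 1/n. Asymptotically E[X] ~ (c³/6)·n^{3(1−α)} = (5³/6)·n^{-1.5} → 0, so by Markov's inequality G has no triangles w.h.p.

E[X] ≈ 0.01244; in regime p = Θ(1/n^{3/2}) E[X] tends to 0 (below the triangle threshold p ~ 1/n).


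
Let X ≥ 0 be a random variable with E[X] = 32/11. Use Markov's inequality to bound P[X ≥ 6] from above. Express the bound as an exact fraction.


μ = E[X] = 32/11, a = 6.
Markov: P[X ≥ 6] ≤ μ/a = (32/11)/6 = 16/33.
Numerically: ≈ 0.484848.
(Since a = 6 > μ = 2.909091, the bound 16/33 is < 1 and informative.)

P[X ≥ 6] ≤ 16/33 ≈ 0.484848.


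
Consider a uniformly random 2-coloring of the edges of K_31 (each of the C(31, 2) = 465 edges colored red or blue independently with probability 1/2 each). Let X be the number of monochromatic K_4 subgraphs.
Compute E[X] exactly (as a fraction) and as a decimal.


Let X = Σ_S X_S over the C(31, 4) = 31465 subsets S of size 4, where X_S = 1 if the K_4 on S is monochromatic.
For a fixed S, the K_4 on S has C(4, 2) = 6 edges. P[all 6 edges red] = (1/2)^6, and likewise for blue, so P[monochromatic] = 2·(1/2)^6 = 2^{1 − 6} = 1/32.
By linearity of expectation: E[X] = C(31, 4) · 2^{1 − 6} = 31465 · 1/32 = 31465/32.
Numerically: E[X] ≈ 983.281250.

E[X] = C(31,4)·2^(1−C(4,2)) = 31465/32 ≈ 983.281250.


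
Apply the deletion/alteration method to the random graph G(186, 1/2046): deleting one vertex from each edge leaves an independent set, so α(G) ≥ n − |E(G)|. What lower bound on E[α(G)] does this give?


E[|E(G)|] = C(186, 2)·p = 17205 · (1/2046) = 185/22.
E[α(G)] ≥ n − E[|E(G)|] = 186 − 185/22 = 3907/22.
Numerically: ≈ 177.59091.
(This is only a lower bound; the true E[α(G)] may be larger.)

E[α(G)] ≥ 3907/22 ≈ 177.59091.


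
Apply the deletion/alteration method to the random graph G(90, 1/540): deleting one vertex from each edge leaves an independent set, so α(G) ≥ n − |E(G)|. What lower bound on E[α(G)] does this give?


E[|E(G)|] = C(90, 2)·p = 4005 · (1/540) = 89/12.
E[α(G)] ≥ n − E[|E(G)|] = 90 − 89/12 = 991/12.
Numerically: ≈ 82.583.
(This is only a lower bound; the true E[α(G)] may be larger.)

E[α(G)] ≥ 991/12 ≈ 82.583.


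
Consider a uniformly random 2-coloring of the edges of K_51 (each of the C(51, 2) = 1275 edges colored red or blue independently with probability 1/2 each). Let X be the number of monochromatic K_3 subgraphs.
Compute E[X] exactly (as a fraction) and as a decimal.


Let X = Σ_S X_S over the C(51, 3) = 20825 subsets S of size 3, where X_S = 1 if the K_3 on S is monochromatic.
For a fixed S, the K_3 on S has C(3, 2) = 3 edges. P[all 3 edges red] = (1/2)^3, and likewise for blue, so P[monochromatic] = 2·(1/2)^3 = 2^{1 − 3} = 1/4.
By linearity: E[X] = C(51, 3) · 2^{1 − 3} = 20825 · 1/4 = 20825/4.
Numerically: E[X] ≈ 5206.25000.

E[X] = C(51,3)·2^(1−C(3,2)) = 20825/4 ≈ 5206.25000.


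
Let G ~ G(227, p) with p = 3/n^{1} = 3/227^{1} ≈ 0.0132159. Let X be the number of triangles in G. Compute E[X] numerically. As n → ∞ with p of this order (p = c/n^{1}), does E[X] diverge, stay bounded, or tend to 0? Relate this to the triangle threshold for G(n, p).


Number of potential triangles: C(227, 3) = 1923825.
Each occurs with probability p³ ≈ (0.0132159)³ ≈ 2.30826780e-06.
By linearity: E[X] = C(227, 3)·p³ ≈ 1923825 · 2.30826780e-06 ≈ 4.440703.
Here α = 1, so p = 3/n is exactly at the triangle threshold p ~ 1/n. Asymptotically E[X] → c³/6 = 3³/6 = 9/2 ≈ 4.500000, a bounded constant. In this regime the triangle count is asymptotically Poisson(c³/6).

E[X] ≈ 4.440703; in regime p = Θ(1/n^{1}) E[X] stays bounded (at the triangle threshold p ~ 1/n).


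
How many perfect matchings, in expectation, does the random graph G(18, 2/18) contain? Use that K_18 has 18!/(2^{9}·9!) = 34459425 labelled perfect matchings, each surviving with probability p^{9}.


K_18 has 18!/(2^{9}·9!) = 34459425 labelled perfect matchings.
For each such perfect matching H, let X_H = 1 if all 9 edges of H are present in G. Then P[X_H = 1] = p^{9} = (1/9)^{9} = 1/387420489.
Summing the indicators: E[X] = Σ_H E[X_H] = 34459425 · p^{9} = 34459425 · 1/387420489 = 425425/4782969.
Numerically: E[X] ≈ 0.08895.

E[X] = 34459425 · (1/9)^{9} = 425425/4782969 ≈ 0.08895.


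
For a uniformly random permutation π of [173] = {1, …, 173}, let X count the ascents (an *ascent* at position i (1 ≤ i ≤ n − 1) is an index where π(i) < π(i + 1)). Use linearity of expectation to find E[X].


Write X = Σ X_I over i = 1, …, 172, with X_I the indicator of one ascent.
There are 172 indicators.
For each fixed i, the pair (π(i), π(i+1)) is a uniformly random ordered pair of distinct values from {1, …, 173}; by symmetry P[π(i) < π(i+1)] = 1/2.
By linearity: E[X] = 172 · (1/2) = (173 − 1) · (1/2) = 86 ≈ 86.00000.

E[X] = 86 = 86.00000.


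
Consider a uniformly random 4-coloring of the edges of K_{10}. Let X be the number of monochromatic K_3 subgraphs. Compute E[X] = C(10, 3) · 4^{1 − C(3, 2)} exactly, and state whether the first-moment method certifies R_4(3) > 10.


E[X] = C(10, 3) · 4^{1 − 3} = 120 · 4^{−2} = 120/16.
As a reduced fraction: E[X] = 15/2 ≈ 7.5000000.
Is E[X] < 1? NO.
Since E[X] ≥ 1, the first-moment bound is inconclusive at n = 10; it does NOT by itself certify R_4(3) > 10.

E[X] = 15/2 ≈ 7.5000000; E[X] ≥ 1; first-moment method inconclusive here.


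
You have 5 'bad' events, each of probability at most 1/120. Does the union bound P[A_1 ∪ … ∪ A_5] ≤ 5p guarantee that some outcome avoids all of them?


Union bound: P[∪_{i=1}^{5} A_i] ≤ Σ_i P[A_i] ≤ 5·p = 5·(1/120) = 1/24.
Numerically: 1/24 ≈ 0.0416667.
Is 1/24 < 1? YES.
Since P[∪ A_i] ≤ 1/24 < 1, the complement has P[∩ A_i^c] ≥ 1 − 1/24 = 23/24 > 0, so some outcome avoids every A_i.

5·p = 1/24 ≈ 0.0416667; existence CERTIFIED by the union bound.


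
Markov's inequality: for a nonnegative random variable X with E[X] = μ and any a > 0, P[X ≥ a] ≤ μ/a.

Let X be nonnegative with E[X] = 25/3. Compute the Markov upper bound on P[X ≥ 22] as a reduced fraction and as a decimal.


μ = E[X] = 25/3, a = 22.
Markov: P[X ≥ 22] ≤ μ/a = (25/3)/22 = 25/66.
Numerically: ≈ 0.37879.
(Since a = 22 > μ = 8.33333, the bound 25/66 is < 1 and informative.)

P[X ≥ 22] ≤ 25/66 ≈ 0.37879.


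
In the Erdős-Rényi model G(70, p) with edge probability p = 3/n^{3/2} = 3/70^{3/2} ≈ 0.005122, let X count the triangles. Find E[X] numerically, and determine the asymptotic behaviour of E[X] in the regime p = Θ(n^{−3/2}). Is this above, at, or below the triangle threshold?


Number of potential triangles: C(70, 3) = 54740.
Each occurs with probability p³ ≈ (0.005122)³ ≈ 1.344072e-07.
By linearity: E[X] = C(70, 3)·p³ ≈ 54740 · 1.344072e-07 ≈ 0.0074.
Since α = 3/2 > 1, p = c/n^{3/2} = o(1/n) is below the triangle threshold p ~ 1/n. Asymptotically E[X] ~ (c³/6)·n^{3(1−α)} = (3³/6)·n^{-1.5} → 0, so by Markov's inequality G has no triangles w.h.p.

E[X] ≈ 0.0074; in regime p = Θ(1/n^{3/2}) E[X] tends to 0 (below the triangle threshold p ~ 1/n).


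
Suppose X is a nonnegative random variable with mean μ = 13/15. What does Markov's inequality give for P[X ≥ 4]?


μ = E[X] = 13/15, a = 4.
Markov: P[X ≥ 4] ≤ μ/a = (13/15)/4 = 13/60.
Numerically: ≈ 0.21667.
(Since a = 4 > μ = 0.86667, the bound 13/60 is < 1 and informative.)

P[X ≥ 4] ≤ 13/60 ≈ 0.21667.


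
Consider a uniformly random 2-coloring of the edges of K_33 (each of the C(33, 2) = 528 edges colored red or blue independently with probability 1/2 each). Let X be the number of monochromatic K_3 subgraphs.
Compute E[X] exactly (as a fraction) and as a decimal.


Let X = Σ_S X_S over the C(33, 3) = 5456 subsets S of size 3, where X_S = 1 if the K_3 on S is monochromatic.
For a fixed S, the K_3 on S has C(3, 2) = 3 edges. P[all 3 edges red] = (1/2)^3, and likewise for blue, so P[monochromatic] = 2·(1/2)^3 = 2^{1 − 3} = 1/4.
By linearity of expectation: E[X] = C(33, 3) · 2^{1 − 3} = 5456 · 1/4 = 1364.
Numerically: E[X] ≈ 1364.000000.

E[X] = C(33,3)·2^(1−C(3,2)) = 1364 ≈ 1364.000000.


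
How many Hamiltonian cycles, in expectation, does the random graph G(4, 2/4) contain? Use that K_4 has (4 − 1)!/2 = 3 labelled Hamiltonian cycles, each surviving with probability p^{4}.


K_4 has (4 − 1)!/2 = 3 labelled Hamiltonian cycles.
For each such Hamiltonian cycle H, let X_H = 1 if all 4 edges of H are present in G. Then P[X_H = 1] = p^{4} = (1/2)^{4} = 1/16.
Summing the indicators: E[X] = Σ_H E[X_H] = 3 · p^{4} = 3 · 1/16 = 3/16.
Numerically: E[X] ≈ 0.1875.

E[X] = 3 · (1/2)^{4} = 3/16 ≈ 0.1875.


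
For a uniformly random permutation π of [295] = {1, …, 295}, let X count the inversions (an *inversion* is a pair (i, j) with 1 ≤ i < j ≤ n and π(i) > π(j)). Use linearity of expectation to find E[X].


Write X = Σ X_I over the C(295, 2) = 43365 pairs i < j, with X_I the indicator of one inversion.
There are 43365 indicators.
For each fixed pair i < j, the values π(i) and π(j) are two distinct elements of {1, …, 295} in uniformly random order; by symmetry P[π(i) > π(j)] = 1/2.
By linearity: E[X] = 43365 · (1/2) = C(295, 2) · (1/2) = 43365/2 = 43365/2 ≈ 21682.500000.

E[X] = 43365/2 = 21682.500000.


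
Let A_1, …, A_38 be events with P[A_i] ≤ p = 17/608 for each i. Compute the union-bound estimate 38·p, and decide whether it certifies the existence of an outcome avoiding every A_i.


Union bound: P[∪_{i=1}^{38} A_i] ≤ Σ_i P[A_i] ≤ 38·p = 38·(17/608) = 17/16.
Numerically: 17/16 ≈ 1.0625.
Is 17/16 < 1? NO.
Since the bound 17/16 is ≥ 1, the union bound is uninformative here; it does NOT by itself certify existence.

38·p = 17/16 ≈ 1.0625; existence NOT certified by the union bound.


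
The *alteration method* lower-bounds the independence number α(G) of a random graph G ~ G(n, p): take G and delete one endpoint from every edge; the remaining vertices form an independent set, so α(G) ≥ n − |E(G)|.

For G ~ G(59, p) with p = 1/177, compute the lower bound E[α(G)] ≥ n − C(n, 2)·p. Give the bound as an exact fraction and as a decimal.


E[|E(G)|] = C(59, 2)·p = 1711 · (1/177) = 29/3.
E[α(G)] ≥ n − E[|E(G)|] = 59 − 29/3 = 148/3.
Numerically: ≈ 49.333.
(This is only a lower bound; the true E[α(G)] may be larger.)

E[α(G)] ≥ 148/3 ≈ 49.333.


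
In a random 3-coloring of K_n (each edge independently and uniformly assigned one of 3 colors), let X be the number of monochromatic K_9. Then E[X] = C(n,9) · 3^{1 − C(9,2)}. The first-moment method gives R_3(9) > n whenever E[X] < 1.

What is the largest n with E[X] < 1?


We need C(n, 9) · 3^{1 − 36} < 1, i.e. C(n, 9) < 3^{36 − 1} = 50031545098999707.
Check values of n near the boundary:
  n = 298: C(298, 9) = 45207677551849890; 45207677551849890 < 50031545098999707? YES
  n = 299: C(299, 9) = 46610674441390059; 46610674441390059 < 50031545098999707? YES
  n = 300: C(300, 9) = 48052241692154700; 48052241692154700 < 50031545098999707? YES
  n = 301: C(301, 9) = 49533303936090975; 49533303936090975 < 50031545098999707? YES
  n = 302: C(302, 9) = 51054804739588650; 51054804739588650 < 50031545098999707? NO
  n = 303: C(303, 9) = 52617706925494425; 52617706925494425 < 50031545098999707? NO
  n = 304: C(304, 9) = 54222992899492560; 54222992899492560 < 50031545098999707? NO
The largest n with C(n, 9) < 50031545098999707 is n = 301 (where E[X] = 16511101312030325/16677181699666569 ≈ 0.9900415). Hence R_3(9) > 301, i.e. R_3(9) ≥ 302.

Largest n = 301; hence R_3(9) > 301.


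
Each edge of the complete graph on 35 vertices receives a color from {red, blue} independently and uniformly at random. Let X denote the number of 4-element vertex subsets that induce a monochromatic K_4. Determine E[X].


Let X = Σ_S X_S over the C(35, 4) = 52360 subsets S of size 4, where X_S = 1 if the K_4 on S is monochromatic.
For a fixed S, the K_4 on S has C(4, 2) = 6 edges. P[all 6 edges red] = (1/2)^6, and likewise for blue, so P[monochromatic] = 2·(1/2)^6 = 2^{1 − 6} = 1/32.
By linearity: E[X] = C(35, 4) · 2^{1 − 6} = 52360 · 1/32 = 6545/4.
Numerically: E[X] ≈ 1636.25000.

E[X] = C(35,4)·2^(1−C(4,2)) = 6545/4 ≈ 1636.25000.


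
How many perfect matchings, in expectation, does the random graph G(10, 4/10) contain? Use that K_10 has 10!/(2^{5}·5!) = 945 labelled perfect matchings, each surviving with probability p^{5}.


K_10 has 10!/(2^{5}·5!) = 945 labelled perfect matchings.
For each such perfect matching H, let X_H = 1 if all 5 edges of H are present in G. Then P[X_H = 1] = p^{5} = (2/5)^{5} = 32/3125.
Summing the indicators: E[X] = Σ_H E[X_H] = 945 · p^{5} = 945 · 32/3125 = 6048/625.
Numerically: E[X] ≈ 9.6768.

E[X] = 945 · (2/5)^{5} = 6048/625 ≈ 9.6768.


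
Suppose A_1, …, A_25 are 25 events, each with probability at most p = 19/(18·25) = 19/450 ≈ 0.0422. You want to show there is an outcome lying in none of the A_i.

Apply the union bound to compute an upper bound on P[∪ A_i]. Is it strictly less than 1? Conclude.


Union bound: P[∪_{i=1}^{25} A_i] ≤ Σ_i P[A_i] ≤ 25·p = 25·(19/450) = 19/18.
Numerically: 19/18 ≈ 1.0556.
Is 19/18 < 1? NO.
Since the bound 19/18 is ≥ 1, the union bound is uninformative here; it does NOT by itself certify existence.

25·p = 19/18 ≈ 1.0556; existence NOT certified by the union bound.


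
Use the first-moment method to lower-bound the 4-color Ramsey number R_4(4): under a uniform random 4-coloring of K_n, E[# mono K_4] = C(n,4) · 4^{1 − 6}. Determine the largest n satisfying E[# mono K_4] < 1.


We need C(n, 4) · 4^{1 − 6} < 1, i.e. C(n, 4) < 4^{6 − 1} = 1024.
Check values of n near the boundary:
  n = 13: C(13, 4) = 715; 715 < 1024? YES
  n = 14: C(14, 4) = 1001; 1001 < 1024? YES
  n = 15: C(15, 4) = 1365; 1365 < 1024? NO
  n = 16: C(16, 4) = 1820; 1820 < 1024? NO
  n = 17: C(17, 4) = 2380; 2380 < 1024? NO
The largest n with C(n, 4) < 1024 is n = 14 (where E[X] = 1001/1024 ≈ 0.9775). Hence R_4(4) > 14, i.e. R_4(4) ≥ 15.

Largest n = 14; hence R_4(4) > 14.


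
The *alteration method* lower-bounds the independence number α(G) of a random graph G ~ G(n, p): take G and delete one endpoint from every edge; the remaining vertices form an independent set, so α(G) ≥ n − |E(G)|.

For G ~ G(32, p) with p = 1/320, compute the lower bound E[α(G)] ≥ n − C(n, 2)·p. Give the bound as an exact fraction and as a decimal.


E[|E(G)|] = C(32, 2)·p = 496 · (1/320) = 31/20.
E[α(G)] ≥ n − E[|E(G)|] = 32 − 31/20 = 609/20.
Numerically: ≈ 30.45000.
(This is only a lower bound; the true E[α(G)] may be larger.)

E[α(G)] ≥ 609/20 ≈ 30.45000.


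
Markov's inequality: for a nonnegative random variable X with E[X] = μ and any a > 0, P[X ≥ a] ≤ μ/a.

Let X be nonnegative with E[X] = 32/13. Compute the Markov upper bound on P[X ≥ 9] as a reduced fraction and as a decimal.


μ = E[X] = 32/13, a = 9.
Markov: P[X ≥ 9] ≤ μ/a = (32/13)/9 = 32/117.
Numerically: ≈ 0.2735.
(Since a = 9 > μ = 2.4615, the bound 32/117 is < 1 and informative.)

P[X ≥ 9] ≤ 32/117 ≈ 0.2735.


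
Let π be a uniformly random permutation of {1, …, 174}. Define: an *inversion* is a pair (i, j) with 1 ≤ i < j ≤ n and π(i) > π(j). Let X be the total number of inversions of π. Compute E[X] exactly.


Write X = Σ X_I over the C(174, 2) = 15051 pairs i < j, with X_I the indicator of one inversion.
There are 15051 indicators.
For each fixed pair i < j, the values π(i) and π(j) are two distinct elements of {1, …, 174} in uniformly random order; by symmetry P[π(i) > π(j)] = 1/2.
By linearity: E[X] = 15051 · (1/2) = C(174, 2) · (1/2) = 15051/2 = 15051/2 ≈ 7525.500.

E[X] = 15051/2 = 7525.500.


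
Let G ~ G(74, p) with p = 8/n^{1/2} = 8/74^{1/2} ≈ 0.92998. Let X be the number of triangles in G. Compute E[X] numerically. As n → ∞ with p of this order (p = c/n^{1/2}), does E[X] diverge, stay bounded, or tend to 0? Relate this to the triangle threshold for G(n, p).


Number of potential triangles: C(74, 3) = 64824.
Each occurs with probability p³ ≈ (0.92998)³ ≈ 8.0430799e-01.
By linearity: E[X] = C(74, 3)·p³ ≈ 64824 · 8.0430799e-01 ≈ 52138.46095.
Since α = 1/2 < 1, p = c/n^{1/2} ≫ 1/n is above the triangle threshold p ~ 1/n. Asymptotically E[X] ~ (c³/6)·n^{3(1−α)} = (8³/6)·n^{1.5} → ∞; triangles are abundant w.h.p.

E[X] ≈ 52138.46095; in regime p = Θ(1/n^{1/2}) E[X] diverges (above the triangle threshold p ~ 1/n).


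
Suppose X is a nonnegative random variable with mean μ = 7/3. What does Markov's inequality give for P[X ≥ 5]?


μ = E[X] = 7/3, a = 5.
Markov: P[X ≥ 5] ≤ μ/a = (7/3)/5 = 7/15.
Numerically: ≈ 0.466667.
(Since a = 5 > μ = 2.333333, the bound 7/15 is < 1 and informative.)

P[X ≥ 5] ≤ 7/15 ≈ 0.466667.


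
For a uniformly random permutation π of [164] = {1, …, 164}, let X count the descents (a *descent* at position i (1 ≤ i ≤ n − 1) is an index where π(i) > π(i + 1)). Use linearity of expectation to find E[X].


Write X = Σ X_I over i = 1, …, 163, with X_I the indicator of one descent.
There are 163 indicators.
For each fixed i, the pair (π(i), π(i+1)) is a uniformly random ordered pair of distinct values from {1, …, 164}; by symmetry P[π(i) > π(i+1)] = 1/2.
By linearity: E[X] = 163 · (1/2) = (164 − 1) · (1/2) = 163/2 ≈ 81.500000.

E[X] = 163/2 = 81.500000.


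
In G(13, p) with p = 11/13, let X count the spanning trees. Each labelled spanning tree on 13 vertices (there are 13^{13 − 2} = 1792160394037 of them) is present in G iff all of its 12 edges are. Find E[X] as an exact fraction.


K_13 has 13^{13 − 2} = 1792160394037 labelled spanning trees.
For each such spanning tree H, let X_H = 1 if all 12 edges of H are present in G. Then P[X_H = 1] = p^{12} = (11/13)^{12} = 3138428376721/23298085122481.
By linearity of expectation: E[X] = Σ_H E[X_H] = 1792160394037 · p^{12} = 1792160394037 · 3138428376721/23298085122481 = 3138428376721/13.
Numerically: E[X] ≈ 2.41418e+11.

E[X] = 1792160394037 · (11/13)^{12} = 3138428376721/13 ≈ 2.41418e+11.


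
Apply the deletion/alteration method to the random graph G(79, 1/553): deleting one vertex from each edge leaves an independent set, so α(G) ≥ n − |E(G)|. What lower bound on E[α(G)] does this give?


E[|E(G)|] = C(79, 2)·p = 3081 · (1/553) = 39/7.
E[α(G)] ≥ n − E[|E(G)|] = 79 − 39/7 = 514/7.
Numerically: ≈ 73.428571.
(This is only a lower bound; the true E[α(G)] may be larger.)

E[α(G)] ≥ 514/7 ≈ 73.428571.


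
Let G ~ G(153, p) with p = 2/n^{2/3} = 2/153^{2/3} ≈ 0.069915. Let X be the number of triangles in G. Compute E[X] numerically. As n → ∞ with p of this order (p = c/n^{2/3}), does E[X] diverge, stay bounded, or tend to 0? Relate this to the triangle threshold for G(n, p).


Number of potential triangles: C(153, 3) = 585276.
Each occurs with probability p³ ≈ (0.069915)³ ≈ 3.4174890e-04.
By linearity: E[X] = C(153, 3)·p³ ≈ 585276 · 3.4174890e-04 ≈ 200.01743.
Since α = 2/3 < 1, p = c/n^{2/3} ≫ 1/n is above the triangle threshold p ~ 1/n. Asymptotically E[X] ~ (c³/6)·n^{3(1−α)} = (2³/6)·n^{1} → ∞; triangles are abundant w.h.p.

E[X] ≈ 200.01743; in regime p = Θ(1/n^{2/3}) E[X] diverges (above the triangle threshold p ~ 1/n).


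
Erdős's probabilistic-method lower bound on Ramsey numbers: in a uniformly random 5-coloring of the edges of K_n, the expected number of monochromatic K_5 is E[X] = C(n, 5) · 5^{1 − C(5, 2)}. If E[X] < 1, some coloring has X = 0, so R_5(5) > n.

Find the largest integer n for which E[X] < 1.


We need C(n, 5) · 5^{1 − 10} < 1, i.e. C(n, 5) < 5^{10 − 1} = 1953125.
Check values of n near the boundary:
  n = 48: C(48, 5) = 1712304; 1712304 < 1953125? YES
  n = 49: C(49, 5) = 1906884; 1906884 < 1953125? YES
  n = 50: C(50, 5) = 2118760; 2118760 < 1953125? NO
The largest n with C(n, 5) < 1953125 is n = 49 (where E[X] = 1906884/1953125 ≈ 0.9763246). Hence R_5(5) > 49, i.e. R_5(5) ≥ 50.

Largest n = 49; hence R_5(5) > 49.


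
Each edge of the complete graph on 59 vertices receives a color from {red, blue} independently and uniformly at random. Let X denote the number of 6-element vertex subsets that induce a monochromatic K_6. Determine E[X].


Let X = Σ_S X_S over the C(59, 6) = 45057474 subsets S of size 6, where X_S = 1 if the K_6 on S is monochromatic.
For a fixed S, the K_6 on S has C(6, 2) = 15 edges. P[all 15 edges red] = (1/2)^15, and likewise for blue, so P[monochromatic] = 2·(1/2)^15 = 2^{1 − 15} = 1/16384.
By linearity: E[X] = C(59, 6) · 2^{1 − 15} = 45057474 · 1/16384 = 22528737/8192.
Numerically: E[X] ≈ 2750.0900.

E[X] = C(59,6)·2^(1−C(6,2)) = 22528737/8192 ≈ 2750.0900.


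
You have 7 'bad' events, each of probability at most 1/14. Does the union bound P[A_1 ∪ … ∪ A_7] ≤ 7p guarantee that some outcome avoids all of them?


Union bound: P[∪_{i=1}^{7} A_i] ≤ Σ_i P[A_i] ≤ 7·p = 7·(1/14) = 1/2.
Numerically: 1/2 ≈ 0.500.
Is 1/2 < 1? YES.
Since P[∪ A_i] ≤ 1/2 < 1, the complement has P[∩ A_i^c] ≥ 1 − 1/2 = 1/2 > 0, so some outcome avoids every A_i.

7·p = 1/2 ≈ 0.500; existence CERTIFIED by the union bound.


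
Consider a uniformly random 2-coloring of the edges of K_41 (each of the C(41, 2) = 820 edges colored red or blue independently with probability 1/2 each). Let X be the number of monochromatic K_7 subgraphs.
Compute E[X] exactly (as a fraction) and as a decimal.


Let X = Σ_S X_S over the C(41, 7) = 22481940 subsets S of size 7, where X_S = 1 if the K_7 on S is monochromatic.
For a fixed S, the K_7 on S has C(7, 2) = 21 edges. P[all 21 edges red] = (1/2)^21, and likewise for blue, so P[monochromatic] = 2·(1/2)^21 = 2^{1 − 21} = 1/1048576.
Summing: E[X] = C(41, 7) · 2^{1 − 21} = 22481940 · 1/1048576 = 5620485/262144.
Numerically: E[X] ≈ 21.4404.

E[X] = C(41,7)·2^(1−C(7,2)) = 5620485/262144 ≈ 21.4404.


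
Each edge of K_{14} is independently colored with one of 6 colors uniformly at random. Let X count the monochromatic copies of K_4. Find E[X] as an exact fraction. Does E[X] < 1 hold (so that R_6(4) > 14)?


E[X] = C(14, 4) · 6^{1 − 6} = 1001 · 6^{−5} = 1001/7776.
As a reduced fraction: E[X] = 1001/7776 ≈ 0.1287.
Is E[X] < 1? YES.
Since E[X] < 1, there exists a 6-coloring of K_{14} with no monochromatic K_4; hence R_6(4) > 14.

E[X] = 1001/7776 ≈ 0.1287; E[X] < 1, so R_6(4) > 14.


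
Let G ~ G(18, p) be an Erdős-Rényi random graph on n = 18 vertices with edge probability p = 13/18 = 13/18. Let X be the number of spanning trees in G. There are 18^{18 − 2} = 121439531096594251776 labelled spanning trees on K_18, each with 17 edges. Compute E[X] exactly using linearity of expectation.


K_18 has 18^{18 − 2} = 121439531096594251776 labelled spanning trees.
For each such spanning tree H, let X_H = 1 if all 17 edges of H are present in G. Then P[X_H = 1] = p^{17} = (13/18)^{17} = 8650415919381337933/2185911559738696531968.
By linearity: E[X] = Σ_H E[X_H] = 121439531096594251776 · p^{17} = 121439531096594251776 · 8650415919381337933/2185911559738696531968 = 8650415919381337933/18.
Numerically: E[X] ≈ 4.8058e+17.

E[X] = 121439531096594251776 · (13/18)^{17} = 8650415919381337933/18 ≈ 4.8058e+17.


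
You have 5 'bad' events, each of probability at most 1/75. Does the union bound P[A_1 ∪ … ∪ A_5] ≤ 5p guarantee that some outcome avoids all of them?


Union bound: P[∪_{i=1}^{5} A_i] ≤ Σ_i P[A_i] ≤ 5·p = 5·(1/75) = 1/15.
Numerically: 1/15 ≈ 0.0666667.
Is 1/15 < 1? YES.
Since P[∪ A_i] ≤ 1/15 < 1, the complement has P[∩ A_i^c] ≥ 1 − 1/15 = 14/15 > 0, so some outcome avoids every A_i.

5·p = 1/15 ≈ 0.0666667; existence CERTIFIED by the union bound.


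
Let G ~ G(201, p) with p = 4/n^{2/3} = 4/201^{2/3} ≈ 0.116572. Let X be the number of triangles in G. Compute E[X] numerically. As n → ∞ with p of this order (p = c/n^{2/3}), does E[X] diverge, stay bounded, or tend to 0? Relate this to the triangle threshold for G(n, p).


Number of potential triangles: C(201, 3) = 1333300.
Each occurs with probability p³ ≈ (0.116572)³ ≈ 1.58411920e-03.
By linearity: E[X] = C(201, 3)·p³ ≈ 1333300 · 1.58411920e-03 ≈ 2112.106136.
Since α = 2/3 < 1, p = c/n^{2/3} ≫ 1/n is above the triangle threshold p ~ 1/n. Asymptotically E[X] ~ (c³/6)·n^{3(1−α)} = (4³/6)·n^{1} → ∞; triangles are abundant w.h.p.

E[X] ≈ 2112.106136; in regime p = Θ(1/n^{2/3}) E[X] diverges (above the triangle threshold p ~ 1/n).


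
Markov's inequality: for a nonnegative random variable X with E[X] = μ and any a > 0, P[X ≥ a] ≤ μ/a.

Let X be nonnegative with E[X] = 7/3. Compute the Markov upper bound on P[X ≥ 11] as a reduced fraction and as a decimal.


μ = E[X] = 7/3, a = 11.
Markov: P[X ≥ 11] ≤ μ/a = (7/3)/11 = 7/33.
Numerically: ≈ 0.212.
(Since a = 11 > μ = 2.333, the bound 7/33 is < 1 and informative.)

P[X ≥ 11] ≤ 7/33 ≈ 0.212.


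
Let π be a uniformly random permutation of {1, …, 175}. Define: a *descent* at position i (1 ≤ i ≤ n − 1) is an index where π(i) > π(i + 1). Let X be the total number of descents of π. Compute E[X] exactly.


Write X = Σ X_I over i = 1, …, 174, with X_I the indicator of one descent.
There are 174 indicators.
For each fixed i, the pair (π(i), π(i+1)) is a uniformly random ordered pair of distinct values from {1, …, 175}; by symmetry P[π(i) > π(i+1)] = 1/2.
By linearity: E[X] = 174 · (1/2) = (175 − 1) · (1/2) = 87 ≈ 87.000000.

E[X] = 87 = 87.000000.


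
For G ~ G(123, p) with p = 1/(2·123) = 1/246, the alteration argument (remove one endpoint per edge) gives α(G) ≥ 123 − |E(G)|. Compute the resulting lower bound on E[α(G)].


E[|E(G)|] = C(123, 2)·p = 7503 · (1/246) = 61/2.
E[α(G)] ≥ n − E[|E(G)|] = 123 − 61/2 = 185/2.
Numerically: ≈ 92.5000.
(This is only a lower bound; the true E[α(G)] may be larger.)

E[α(G)] ≥ 185/2 ≈ 92.5000.


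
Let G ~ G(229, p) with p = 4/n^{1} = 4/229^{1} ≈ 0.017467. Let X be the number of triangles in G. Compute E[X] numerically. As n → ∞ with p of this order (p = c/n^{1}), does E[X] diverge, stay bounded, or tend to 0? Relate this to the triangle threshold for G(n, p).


Number of potential triangles: C(229, 3) = 1975354.
Each occurs with probability p³ ≈ (0.017467)³ ≈ 5.3293412e-06.
By linearity: E[X] = C(229, 3)·p³ ≈ 1975354 · 5.3293412e-06 ≈ 10.52734.
Here α = 1, so p = 4/n is exactly at the triangle threshold p ~ 1/n. Asymptotically E[X] → c³/6 = 4³/6 = 32/3 ≈ 10.66667, a bounded constant. In this regime the triangle count is asymptotically Poisson(c³/6).

E[X] ≈ 10.52734; in regime p = Θ(1/n^{1}) E[X] stays bounded (at the triangle threshold p ~ 1/n).


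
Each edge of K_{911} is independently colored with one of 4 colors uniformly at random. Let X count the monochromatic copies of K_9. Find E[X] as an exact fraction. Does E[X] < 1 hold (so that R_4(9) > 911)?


E[X] = C(911, 9) · 4^{1 − 36} = 1144686900492291197405 · 4^{−35} = 1144686900492291197405/1180591620717411303424.
As a reduced fraction: E[X] = 1144686900492291197405/1180591620717411303424 ≈ 0.969588.
Is E[X] < 1? YES.
Since E[X] < 1, there exists a 4-coloring of K_{911} with no monochromatic K_9; hence R_4(9) > 911.

E[X] = 1144686900492291197405/1180591620717411303424 ≈ 0.969588; E[X] < 1, so R_4(9) > 911.


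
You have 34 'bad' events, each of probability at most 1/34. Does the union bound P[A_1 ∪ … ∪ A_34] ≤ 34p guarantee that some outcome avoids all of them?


Union bound: P[∪_{i=1}^{34} A_i] ≤ Σ_i P[A_i] ≤ 34·p = 34·(1/34) = 1.
Numerically: 1 ≈ 1.0000.
Is 1 < 1? NO.
Since the bound 1 is ≥ 1, the union bound is uninformative here; it does NOT by itself certify existence.

34·p = 1 ≈ 1.0000; existence NOT certified by the union bound.


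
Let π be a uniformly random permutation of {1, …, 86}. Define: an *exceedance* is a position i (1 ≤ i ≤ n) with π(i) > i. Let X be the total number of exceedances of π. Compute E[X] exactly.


Write X = Σ_{i=1}^{86} X_i, where X_i = 1_{π(i) > i}.
For each fixed i, π(i) is uniform over {1, …, 86} (marginal of a uniform permutation), so P[π(i) > i] = (n − i)/n. Summing: Σ_{i=1}^{86} (n − i)/n = (0 + 1 + … + 85)/86 = 86(86 − 1)/(2·86) = (86 − 1)/2.
Hence E[X] = Σ_{i=1}^{86} (86 − i)/86 = 85/2 ≈ 42.5000.

E[X] = 85/2 = 42.5000.


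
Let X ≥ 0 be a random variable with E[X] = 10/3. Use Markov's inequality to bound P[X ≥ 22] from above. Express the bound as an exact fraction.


μ = E[X] = 10/3, a = 22.
Markov: P[X ≥ 22] ≤ μ/a = (10/3)/22 = 5/33.
Numerically: ≈ 0.15152.
(Since a = 22 > μ = 3.33333, the bound 5/33 is < 1 and informative.)

P[X ≥ 22] ≤ 5/33 ≈ 0.15152.


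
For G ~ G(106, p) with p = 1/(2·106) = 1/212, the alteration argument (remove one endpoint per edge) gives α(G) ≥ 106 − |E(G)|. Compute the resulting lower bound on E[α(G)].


E[|E(G)|] = C(106, 2)·p = 5565 · (1/212) = 105/4.
E[α(G)] ≥ n − E[|E(G)|] = 106 − 105/4 = 319/4.
Numerically: ≈ 79.750000.
(This is only a lower bound; the true E[α(G)] may be larger.)

E[α(G)] ≥ 319/4 ≈ 79.750000.


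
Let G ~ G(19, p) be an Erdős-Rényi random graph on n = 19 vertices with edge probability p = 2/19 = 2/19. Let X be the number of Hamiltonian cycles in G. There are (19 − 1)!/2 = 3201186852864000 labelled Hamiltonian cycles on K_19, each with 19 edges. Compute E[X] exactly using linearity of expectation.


K_19 has (19 − 1)!/2 = 3201186852864000 labelled Hamiltonian cycles.
For each such Hamiltonian cycle H, let X_H = 1 if all 19 edges of H are present in G. Then P[X_H = 1] = p^{19} = (2/19)^{19} = 524288/1978419655660313589123979.
By linearity: E[X] = Σ_H E[X_H] = 3201186852864000 · p^{19} = 3201186852864000 · 524288/1978419655660313589123979 = 1678343852714360832000/1978419655660313589123979.
Numerically: E[X] ≈ 0.000848326.

E[X] = 3201186852864000 · (2/19)^{19} = 1678343852714360832000/1978419655660313589123979 ≈ 0.000848326.


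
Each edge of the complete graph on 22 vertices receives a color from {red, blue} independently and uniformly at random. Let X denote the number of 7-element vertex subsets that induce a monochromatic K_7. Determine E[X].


Let X = Σ_S X_S over the C(22, 7) = 170544 subsets S of size 7, where X_S = 1 if the K_7 on S is monochromatic.
For a fixed S, the K_7 on S has C(7, 2) = 21 edges. P[all 21 edges red] = (1/2)^21, and likewise for blue, so P[monochromatic] = 2·(1/2)^21 = 2^{1 − 21} = 1/1048576.
By linearity of expectation: E[X] = C(22, 7) · 2^{1 − 21} = 170544 · 1/1048576 = 10659/65536.
Numerically: E[X] ≈ 0.16264.

E[X] = C(22,7)·2^(1−C(7,2)) = 10659/65536 ≈ 0.16264.


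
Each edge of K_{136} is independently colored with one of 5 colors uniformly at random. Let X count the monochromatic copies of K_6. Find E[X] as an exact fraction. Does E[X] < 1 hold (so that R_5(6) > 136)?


E[X] = C(136, 6) · 5^{1 − 15} = 7858539612 · 5^{−14} = 7858539612/6103515625.
As a reduced fraction: E[X] = 7858539612/6103515625 ≈ 1.2875431.
Is E[X] < 1? NO.
Since E[X] ≥ 1, the first-moment bound is inconclusive at n = 136; it does NOT by itself certify R_5(6) > 136.

E[X] = 7858539612/6103515625 ≈ 1.2875431; E[X] ≥ 1; first-moment method inconclusive here.


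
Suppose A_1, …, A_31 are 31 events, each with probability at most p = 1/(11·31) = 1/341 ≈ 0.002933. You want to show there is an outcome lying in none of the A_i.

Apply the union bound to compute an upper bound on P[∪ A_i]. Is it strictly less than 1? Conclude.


Union bound: P[∪_{i=1}^{31} A_i] ≤ Σ_i P[A_i] ≤ 31·p = 31·(1/341) = 1/11.
Numerically: 1/11 ≈ 0.090909.
Is 1/11 < 1? YES.
Since P[∪ A_i] ≤ 1/11 < 1, the complement has P[∩ A_i^c] ≥ 1 − 1/11 = 10/11 > 0, so some outcome avoids every A_i.

31·p = 1/11 ≈ 0.090909; existence CERTIFIED by the union bound.


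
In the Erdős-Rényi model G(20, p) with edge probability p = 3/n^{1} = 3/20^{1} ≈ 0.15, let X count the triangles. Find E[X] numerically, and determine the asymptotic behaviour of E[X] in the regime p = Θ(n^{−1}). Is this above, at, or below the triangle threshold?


Number of potential triangles: C(20, 3) = 1140.
Each occurs with probability p³ ≈ (0.15)³ ≈ 3.3750000e-03.
By linearity: E[X] = C(20, 3)·p³ ≈ 1140 · 3.3750000e-03 ≈ 3.84750.
Here α = 1, so p = 3/n is exactly at the triangle threshold p ~ 1/n. Asymptotically E[X] → c³/6 = 3³/6 = 9/2 ≈ 4.50000, a bounded constant. In this regime the triangle count is asymptotically Poisson(c³/6).

E[X] ≈ 3.84750; in regime p = Θ(1/n^{1}) E[X] stays bounded (at the triangle threshold p ~ 1/n).


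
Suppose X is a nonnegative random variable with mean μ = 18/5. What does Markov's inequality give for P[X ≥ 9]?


μ = E[X] = 18/5, a = 9.
Markov: P[X ≥ 9] ≤ μ/a = (18/5)/9 = 2/5.
Numerically: ≈ 0.4000.
(Since a = 9 > μ = 3.6000, the bound 2/5 is < 1 and informative.)

P[X ≥ 9] ≤ 2/5 ≈ 0.4000.


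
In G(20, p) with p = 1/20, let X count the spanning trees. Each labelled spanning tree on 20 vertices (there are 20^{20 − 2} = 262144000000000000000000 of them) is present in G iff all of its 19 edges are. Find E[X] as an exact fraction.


K_20 has 20^{20 − 2} = 262144000000000000000000 labelled spanning trees.
For each such spanning tree H, let X_H = 1 if all 19 edges of H are present in G. Then P[X_H = 1] = p^{19} = (1/20)^{19} = 1/5242880000000000000000000.
By linearity of expectation: E[X] = Σ_H E[X_H] = 262144000000000000000000 · p^{19} = 262144000000000000000000 · 1/5242880000000000000000000 = 1/20.
Numerically: E[X] ≈ 0.05.

E[X] = 262144000000000000000000 · (1/20)^{19} = 1/20 ≈ 0.05.


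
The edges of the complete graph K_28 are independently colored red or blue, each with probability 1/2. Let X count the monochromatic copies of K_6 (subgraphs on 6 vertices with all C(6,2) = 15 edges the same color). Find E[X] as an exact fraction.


Let X = Σ_S X_S over the C(28, 6) = 376740 subsets S of size 6, where X_S = 1 if the K_6 on S is monochromatic.
For a fixed S, the K_6 on S has C(6, 2) = 15 edges. P[all 15 edges red] = (1/2)^15, and likewise for blue, so P[monochromatic] = 2·(1/2)^15 = 2^{1 − 15} = 1/16384.
By linearity of expectation: E[X] = C(28, 6) · 2^{1 − 15} = 376740 · 1/16384 = 94185/4096.
Numerically: E[X] ≈ 22.9944.

E[X] = C(28,6)·2^(1−C(6,2)) = 94185/4096 ≈ 22.9944.


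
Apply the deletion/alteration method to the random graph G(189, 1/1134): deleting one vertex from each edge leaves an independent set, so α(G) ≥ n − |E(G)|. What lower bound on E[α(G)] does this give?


E[|E(G)|] = C(189, 2)·p = 17766 · (1/1134) = 47/3.
E[α(G)] ≥ n − E[|E(G)|] = 189 − 47/3 = 520/3.
Numerically: ≈ 173.3333.
(This is only a lower bound; the true E[α(G)] may be larger.)

E[α(G)] ≥ 520/3 ≈ 173.3333.


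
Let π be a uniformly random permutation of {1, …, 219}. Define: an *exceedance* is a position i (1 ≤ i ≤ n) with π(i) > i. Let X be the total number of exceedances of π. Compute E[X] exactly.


Write X = Σ_{i=1}^{219} X_i, where X_i = 1_{π(i) > i}.
For each fixed i, π(i) is uniform over {1, …, 219} (marginal of a uniform permutation), so P[π(i) > i] = (n − i)/n. Summing: Σ_{i=1}^{219} (n − i)/n = (0 + 1 + … + 218)/219 = 219(219 − 1)/(2·219) = (219 − 1)/2.
Hence E[X] = Σ_{i=1}^{219} (219 − i)/219 = 109 ≈ 109.000000.

E[X] = 109 = 109.000000.


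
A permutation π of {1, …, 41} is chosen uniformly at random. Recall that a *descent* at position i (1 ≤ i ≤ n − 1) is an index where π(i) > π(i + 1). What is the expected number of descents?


Write X = Σ X_I over i = 1, …, 40, with X_I the indicator of one descent.
There are 40 indicators.
For each fixed i, the pair (π(i), π(i+1)) is a uniformly random ordered pair of distinct values from {1, …, 41}; by symmetry P[π(i) > π(i+1)] = 1/2.
By linearity: E[X] = 40 · (1/2) = (41 − 1) · (1/2) = 20 ≈ 20.00000.

E[X] = 20 = 20.00000.


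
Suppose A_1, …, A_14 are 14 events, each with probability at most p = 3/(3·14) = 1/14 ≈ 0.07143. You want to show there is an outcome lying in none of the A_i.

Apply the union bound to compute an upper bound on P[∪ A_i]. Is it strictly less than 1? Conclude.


Union bound: P[∪_{i=1}^{14} A_i] ≤ Σ_i P[A_i] ≤ 14·p = 14·(1/14) = 1.
Numerically: 1 ≈ 1.00000.
Is 1 < 1? NO.
Since the bound 1 is ≥ 1, the union bound is uninformative here; it does NOT by itself certify existence.

14·p = 1 ≈ 1.00000; existence NOT certified by the union bound.


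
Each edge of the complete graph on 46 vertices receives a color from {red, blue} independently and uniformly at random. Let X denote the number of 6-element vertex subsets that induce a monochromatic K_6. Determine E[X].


Let X = Σ_S X_S over the C(46, 6) = 9366819 subsets S of size 6, where X_S = 1 if the K_6 on S is monochromatic.
For a fixed S, the K_6 on S has C(6, 2) = 15 edges. P[all 15 edges red] = (1/2)^15, and likewise for blue, so P[monochromatic] = 2·(1/2)^15 = 2^{1 − 15} = 1/16384.
Summing: E[X] = C(46, 6) · 2^{1 − 15} = 9366819 · 1/16384 = 9366819/16384.
Numerically: E[X] ≈ 571.70526.

E[X] = C(46,6)·2^(1−C(6,2)) = 9366819/16384 ≈ 571.70526.


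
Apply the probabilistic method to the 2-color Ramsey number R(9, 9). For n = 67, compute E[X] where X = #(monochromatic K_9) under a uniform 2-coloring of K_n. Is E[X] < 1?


E[X] = C(67, 9) · 2^{1 − 36} = 42757703560 · 2^{−35} = 42757703560/34359738368.
As a reduced fraction: E[X] = 5344712945/4294967296 ≈ 1.2444130.
Is E[X] < 1? NO.
Since E[X] ≥ 1, the first-moment bound is inconclusive at n = 67; it does NOT by itself certify R(9, 9) > 67.

E[X] = 5344712945/4294967296 ≈ 1.2444130; E[X] ≥ 1; first-moment method inconclusive here.


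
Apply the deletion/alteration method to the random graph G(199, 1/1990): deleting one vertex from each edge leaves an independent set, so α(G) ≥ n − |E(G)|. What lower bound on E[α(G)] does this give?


E[|E(G)|] = C(199, 2)·p = 19701 · (1/1990) = 99/10.
E[α(G)] ≥ n − E[|E(G)|] = 199 − 99/10 = 1891/10.
Numerically: ≈ 189.100000.
(This is only a lower bound; the true E[α(G)] may be larger.)

E[α(G)] ≥ 1891/10 ≈ 189.100000.


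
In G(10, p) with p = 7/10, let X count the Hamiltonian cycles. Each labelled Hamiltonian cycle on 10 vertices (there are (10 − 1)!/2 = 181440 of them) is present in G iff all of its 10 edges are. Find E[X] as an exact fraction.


K_10 has (10 − 1)!/2 = 181440 labelled Hamiltonian cycles.
For each such Hamiltonian cycle H, let X_H = 1 if all 10 edges of H are present in G. Then P[X_H = 1] = p^{10} = (7/10)^{10} = 282475249/10000000000.
By linearity of expectation: E[X] = Σ_H E[X_H] = 181440 · p^{10} = 181440 · 282475249/10000000000 = 160163466183/31250000.
Numerically: E[X] ≈ 5125.2.

E[X] = 181440 · (7/10)^{10} = 160163466183/31250000 ≈ 5125.2.
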